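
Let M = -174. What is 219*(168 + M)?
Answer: -1314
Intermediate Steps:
219*(168 + M) = 219*(168 - 174) = 219*(-6) = -1314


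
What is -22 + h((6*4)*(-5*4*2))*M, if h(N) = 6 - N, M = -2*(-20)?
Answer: 38618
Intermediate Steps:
M = 40
-22 + h((6*4)*(-5*4*2))*M = -22 + (6 - 6*4*-5*4*2)*40 = -22 + (6 - 24*(-20*2))*40 = -22 + (6 - 24*(-40))*40 = -22 + (6 - 1*(-960))*40 = -22 + (6 + 960)*40 = -22 + 966*40 = -22 + 38640 = 38618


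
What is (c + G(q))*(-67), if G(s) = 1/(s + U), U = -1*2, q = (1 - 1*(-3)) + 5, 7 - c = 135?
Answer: 59965/7 ≈ 8566.4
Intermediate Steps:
c = -128 (c = 7 - 1*135 = 7 - 135 = -128)
q = 9 (q = (1 + 3) + 5 = 4 + 5 = 9)
U = -2
G(s) = 1/(-2 + s) (G(s) = 1/(s - 2) = 1/(-2 + s))
(c + G(q))*(-67) = (-128 + 1/(-2 + 9))*(-67) = (-128 + 1/7)*(-67) = (-128 + ⅐)*(-67) = -895/7*(-67) = 59965/7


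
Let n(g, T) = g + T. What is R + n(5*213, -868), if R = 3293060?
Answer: 3293257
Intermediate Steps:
n(g, T) = T + g
R + n(5*213, -868) = 3293060 + (-868 + 5*213) = 3293060 + (-868 + 1065) = 3293060 + 197 = 3293257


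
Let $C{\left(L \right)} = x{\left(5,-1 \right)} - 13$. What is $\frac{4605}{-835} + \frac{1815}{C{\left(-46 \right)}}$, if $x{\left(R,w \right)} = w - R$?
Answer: $- \frac{320604}{3173} \approx -101.04$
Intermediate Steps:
$C{\left(L \right)} = -19$ ($C{\left(L \right)} = \left(-1 - 5\right) - 13 = -6 - 13 = -19$)
$\frac{4605}{-835} + \frac{1815}{C{\left(-46 \right)}} = \frac{4605}{-835} + \frac{1815}{-19} = 4605 \left(- \frac{1}{835}\right) + 1815 \left(- \frac{1}{19}\right) = - \frac{921}{167} - \frac{1815}{19} = - \frac{320604}{3173}$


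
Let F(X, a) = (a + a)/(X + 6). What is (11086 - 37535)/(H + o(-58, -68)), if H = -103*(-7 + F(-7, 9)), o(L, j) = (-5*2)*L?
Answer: -26449/3155 ≈ -8.3832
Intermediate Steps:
F(X, a) = 2*a/(6 + X) (F(X, a) = (2*a)/(6 + X) = 2*a/(6 + X))
o(L, j) = -10*L
H = 2575 (H = -103*(-7 + 2*9/(6 - 7)) = -103*(-7 + 2*9/(-1)) = -103*(-7 + 2*9*(-1)) = -103*(-7 - 18) = -103*(-25) = 2575)
(11086 - 37535)/(H + o(-58, -68)) = (11086 - 37535)/(2575 - 10*(-58)) = -26449/(2575 + 580) = -26449/3155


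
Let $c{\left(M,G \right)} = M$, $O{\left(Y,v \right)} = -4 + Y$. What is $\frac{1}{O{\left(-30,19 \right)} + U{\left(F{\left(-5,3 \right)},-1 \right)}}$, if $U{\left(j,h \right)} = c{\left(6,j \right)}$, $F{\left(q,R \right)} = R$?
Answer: $- \frac{1}{28} \approx -0.035714$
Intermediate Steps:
$U{\left(j,h \right)} = 6$
$\frac{1}{O{\left(-30,19 \right)} + U{\left(F{\left(-5,3 \right)},-1 \right)}} = \frac{1}{\left(-4 - 30\right) + 6} = \frac{1}{-34 + 6} = \frac{1}{-28} = - \frac{1}{28}$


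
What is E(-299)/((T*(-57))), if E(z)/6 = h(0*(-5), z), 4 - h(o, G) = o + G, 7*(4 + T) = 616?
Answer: -101/266 ≈ -0.37970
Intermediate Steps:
T = 84 (T = -4 + (1/7)*616 = -4 + 88 = 84)
h(o, G) = 4 - G - o (h(o, G) = 4 - (o + G) = 4 - (G + o) = 4 + (-G - o) = 4 - G - o)
E(z) = 24 - 6*z (E(z) = 6*(4 - z - 0*(-5)) = 6*(4 - z - 1*0) = 6*(4 - z + 0) = 6*(4 - z) = 24 - 6*z)
E(-299)/((T*(-57))) = (24 - 6*(-299))/((84*(-57))) = (24 + 1794)/(-4788) = 1818*(-1/4788) = -101/266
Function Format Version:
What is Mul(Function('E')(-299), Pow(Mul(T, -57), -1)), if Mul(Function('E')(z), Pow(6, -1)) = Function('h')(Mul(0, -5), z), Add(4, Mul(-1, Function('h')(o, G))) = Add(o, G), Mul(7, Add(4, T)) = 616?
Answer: Rational(-101, 266) ≈ -0.37970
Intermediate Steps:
T = 84 (T = Add(-4, Mul(Rational(1, 7), 616)) = Add(-4, 88) = 84)
Function('h')(o, G) = Add(4, Mul(-1, G), Mul(-1, o)) (Function('h')(o, G) = Add(4, Mul(-1, Add(o, G))) = Add(4, Mul(-1, Add(G, o))) = Add(4, Add(Mul(-1, G), Mul(-1, o))) = Add(4, Mul(-1, G), Mul(-1, o)))
Function('E')(z) = Add(24, Mul(-6, z)) (Function('E')(z) = Mul(6, Add(4, Mul(-1, z), Mul(-1, Mul(0, -5)))) = Mul(6, Add(4, Mul(-1, z), Mul(-1, 0))) = Mul(6, Add(4, Mul(-1, z), 0)) = Mul(6, Add(4, Mul(-1, z))) = Add(24, Mul(-6, z)))
Mul(Function('E')(-299), Pow(Mul(T, -57), -1)) = Mul(Add(24, Mul(-6, -299)), Pow(Mul(84, -57), -1)) = Mul(Add(24, 1794), Pow(-4788, -1)) = Mul(1818, Rational(-1, 4788)) = Rational(-101, 266)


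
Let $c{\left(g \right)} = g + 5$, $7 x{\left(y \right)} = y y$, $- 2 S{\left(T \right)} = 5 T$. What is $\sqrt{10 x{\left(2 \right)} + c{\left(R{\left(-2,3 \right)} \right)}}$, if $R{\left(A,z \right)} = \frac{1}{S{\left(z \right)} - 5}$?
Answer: $\frac{\sqrt{13027}}{35} \approx 3.261$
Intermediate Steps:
$S{\left(T \right)} = - \frac{5 T}{2}$
$R{\left(A,z \right)} = \frac{1}{-5 - \frac{5 z}{2}}$ ($R{\left(A,z \right)} = \frac{1}{- \frac{5 z}{2} - 5} = \frac{1}{-5 - \frac{5 z}{2}}$)
$x{\left(y \right)} = \frac{y^{2}}{7}$ ($x{\left(y \right)} = \frac{y y}{7} = \frac{y^{2}}{7}$)
$c{\left(g \right)} = 5 + g$
$\sqrt{10 x{\left(2 \right)} + c{\left(R{\left(-2,3 \right)} \right)}} = \sqrt{10 \frac{2^{2}}{7} + \left(5 - \frac{2}{10 + 5 \cdot 3}\right)} = \sqrt{10 \cdot \frac{1}{7} \cdot 4 + \left(5 - \frac{2}{10 + 15}\right)} = \sqrt{10 \cdot \frac{4}{7} + \left(5 - \frac{2}{25}\right)} = \sqrt{\frac{40}{7} + \left(5 - \frac{2}{25}\right)} = \sqrt{\frac{40}{7} + \frac{123}{25}} = \sqrt{\frac{1861}{175}} = \frac{\sqrt{13027}}{35}$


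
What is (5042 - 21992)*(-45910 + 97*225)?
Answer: 408240750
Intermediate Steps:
(5042 - 21992)*(-45910 + 97*225) = -16950*(-45910 + 21825) = -16950*(-24085) = 408240750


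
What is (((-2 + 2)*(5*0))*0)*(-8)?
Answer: 0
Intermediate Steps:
(((-2 + 2)*(5*0))*0)*(-8) = ((0*0)*0)*(-8) = (0*0)*(-8) = 0*(-8) = 0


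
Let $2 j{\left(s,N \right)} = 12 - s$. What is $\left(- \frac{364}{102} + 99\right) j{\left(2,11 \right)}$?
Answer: $\frac{24335}{51} \approx 477.16$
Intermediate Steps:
$j{\left(s,N \right)} = 6 - \frac{s}{2}$ ($j{\left(s,N \right)} = \frac{12 - s}{2} = 6 - \frac{s}{2}$)
$\left(- \frac{364}{102} + 99\right) j{\left(2,11 \right)} = \left(- \frac{364}{102} + 99\right) \left(6 - 1\right) = \left(\left(-364\right) \frac{1}{102} + 99\right) \left(6 - 1\right) = \left(- \frac{182}{51} + 99\right) 5 = \frac{4867}{51} \cdot 5 = \frac{24335}{51}$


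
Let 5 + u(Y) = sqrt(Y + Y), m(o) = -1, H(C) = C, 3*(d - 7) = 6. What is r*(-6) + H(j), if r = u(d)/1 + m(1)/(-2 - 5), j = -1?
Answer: 197/7 - 18*sqrt(2) ≈ 2.6870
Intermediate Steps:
d = 9 (d = 7 + (1/3)*6 = 7 + 2 = 9)
u(Y) = -5 + sqrt(2)*sqrt(Y) (u(Y) = -5 + sqrt(Y + Y) = -5 + sqrt(2*Y) = -5 + sqrt(2)*sqrt(Y))
r = -34/7 + 3*sqrt(2) (r = (-5 + sqrt(2)*sqrt(9))/1 - 1/(-2 - 5) = (-5 + sqrt(2)*3)*1 - 1/(-7) = (-5 + 3*sqrt(2))*1 - 1*(-1/7) = (-5 + 3*sqrt(2)) + 1/7 = -34/7 + 3*sqrt(2) ≈ -0.61450)
r*(-6) + H(j) = (-34/7 + 3*sqrt(2))*(-6) - 1 = (204/7 - 18*sqrt(2)) - 1 = 197/7 - 18*sqrt(2)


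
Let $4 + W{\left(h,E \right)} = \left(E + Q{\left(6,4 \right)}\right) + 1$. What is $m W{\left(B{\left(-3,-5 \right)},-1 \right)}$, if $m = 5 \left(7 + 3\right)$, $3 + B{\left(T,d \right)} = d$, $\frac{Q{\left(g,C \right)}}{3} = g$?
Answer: $700$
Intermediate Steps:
$Q{\left(g,C \right)} = 3 g$
$B{\left(T,d \right)} = -3 + d$
$W{\left(h,E \right)} = 15 + E$ ($W{\left(h,E \right)} = -4 + \left(\left(E + 3 \cdot 6\right) + 1\right) = -4 + \left(\left(E + 18\right) + 1\right) = -4 + \left(\left(18 + E\right) + 1\right) = -4 + \left(19 + E\right) = 15 + E$)
$m = 50$ ($m = 5 \cdot 10 = 50$)
$m W{\left(B{\left(-3,-5 \right)},-1 \right)} = 50 \left(15 - 1\right) = 50 \cdot 14 = 700$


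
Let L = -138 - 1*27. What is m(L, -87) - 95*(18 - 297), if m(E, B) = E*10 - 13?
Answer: 24842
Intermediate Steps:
L = -165 (L = -138 - 27 = -165)
m(E, B) = -13 + 10*E (m(E, B) = 10*E - 13 = -13 + 10*E)
m(L, -87) - 95*(18 - 297) = (-13 + 10*(-165)) - 95*(18 - 297) = (-13 - 1650) - 95*(-279) = -1663 + 26505 = 24842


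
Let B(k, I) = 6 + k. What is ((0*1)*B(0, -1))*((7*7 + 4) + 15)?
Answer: 0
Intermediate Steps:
((0*1)*B(0, -1))*((7*7 + 4) + 15) = ((0*1)*(6 + 0))*((7*7 + 4) + 15) = (0*6)*((49 + 4) + 15) = 0*(53 + 15) = 0*68 = 0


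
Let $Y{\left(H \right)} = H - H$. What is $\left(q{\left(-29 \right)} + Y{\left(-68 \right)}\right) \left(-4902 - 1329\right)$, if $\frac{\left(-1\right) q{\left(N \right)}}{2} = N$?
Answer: $-361398$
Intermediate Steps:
$Y{\left(H \right)} = 0$
$q{\left(N \right)} = - 2 N$
$\left(q{\left(-29 \right)} + Y{\left(-68 \right)}\right) \left(-4902 - 1329\right) = \left(\left(-2\right) \left(-29\right) + 0\right) \left(-4902 - 1329\right) = \left(58 + 0\right) \left(-6231\right) = 58 \left(-6231\right) = -361398$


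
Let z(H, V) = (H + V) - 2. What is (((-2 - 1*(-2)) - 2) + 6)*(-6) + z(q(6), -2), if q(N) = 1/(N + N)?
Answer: -335/12 ≈ -27.917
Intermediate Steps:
q(N) = 1/(2*N)
z(H, V) = -2 + H + V
(((-2 - 1*(-2)) - 2) + 6)*(-6) + z(q(6), -2) = (((-2 - 1*(-2)) - 2) + 6)*(-6) + (-2 + (½)/6 - 2) = (((-2 + 2) - 2) + 6)*(-6) + (-2 + (½)*(⅙) - 2) = ((0 - 2) + 6)*(-6) + (-2 + 1/12 - 2) = (-2 + 6)*(-6) - 47/12 = 4*(-6) - 47/12 = -24 - 47/12 = -335/12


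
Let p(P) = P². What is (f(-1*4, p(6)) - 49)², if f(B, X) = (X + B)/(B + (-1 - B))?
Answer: 6561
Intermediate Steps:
f(B, X) = -B - X (f(B, X) = (B + X)/(-1) = (B + X)*(-1) = -B - X)
(f(-1*4, p(6)) - 49)² = ((-(-1)*4 - 1*6²) - 49)² = ((-1*(-4) - 1*36) - 49)² = ((4 - 36) - 49)² = (-32 - 49)² = (-81)² = 6561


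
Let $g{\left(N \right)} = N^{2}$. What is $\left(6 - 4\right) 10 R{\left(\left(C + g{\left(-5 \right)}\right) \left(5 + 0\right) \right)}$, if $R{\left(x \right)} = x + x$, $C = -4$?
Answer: $4200$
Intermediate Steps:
$R{\left(x \right)} = 2 x$
$\left(6 - 4\right) 10 R{\left(\left(C + g{\left(-5 \right)}\right) \left(5 + 0\right) \right)} = \left(6 - 4\right) 10 \cdot 2 \left(-4 + \left(-5\right)^{2}\right) \left(5 + 0\right) = 2 \cdot 10 \cdot 2 \left(-4 + 25\right) 5 = 20 \cdot 2 \cdot 21 \cdot 5 = 20 \cdot 2 \cdot 105 = 20 \cdot 210 = 4200$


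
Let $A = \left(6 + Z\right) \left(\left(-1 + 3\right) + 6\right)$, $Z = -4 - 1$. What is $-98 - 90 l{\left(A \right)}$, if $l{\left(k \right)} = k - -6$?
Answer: $-1358$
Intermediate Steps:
$Z = -5$
$A = 8$ ($A = \left(6 - 5\right) \left(\left(-1 + 3\right) + 6\right) = 1 \left(2 + 6\right) = 1 \cdot 8 = 8$)
$l{\left(k \right)} = 6 + k$ ($l{\left(k \right)} = k + 6 = 6 + k$)
$-98 - 90 l{\left(A \right)} = -98 - 90 \left(6 + 8\right) = -98 - 1260 = -1358$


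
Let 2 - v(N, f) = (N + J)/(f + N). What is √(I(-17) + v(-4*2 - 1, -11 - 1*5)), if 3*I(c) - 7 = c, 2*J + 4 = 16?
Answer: I*√327/15 ≈ 1.2055*I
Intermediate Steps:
J = 6 (J = -2 + (½)*16 = -2 + 8 = 6)
v(N, f) = 2 - (6 + N)/(N + f) (v(N, f) = 2 - (N + 6)/(f + N) = 2 - (6 + N)/(N + f))
I(c) = 7/3 + c/3
√(I(-17) + v(-4*2 - 1, -11 - 1*5)) = √((7/3 + (⅓)*(-17)) + (-6 + (-4*2 - 1) + 2*(-11 - 1*5))/((-4*2 - 1) + (-11 - 1*5))) = √((7/3 - 17/3) + (-6 + (-8 - 1) + 2*(-11 - 5))/((-8 - 1) + (-11 - 5))) = √(-10/3 + (-6 - 9 + 2*(-16))/(-9 - 16)) = √(-10/3 + (-6 - 9 - 32)/(-25)) = √(-10/3 - 1/25*(-47)) = √(-10/3 + 47/25) = √(-109/75) = I*√327/15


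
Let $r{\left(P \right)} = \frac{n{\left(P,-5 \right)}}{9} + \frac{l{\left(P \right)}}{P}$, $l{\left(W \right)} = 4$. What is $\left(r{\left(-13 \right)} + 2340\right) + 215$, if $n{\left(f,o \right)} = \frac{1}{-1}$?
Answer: $\frac{298886}{117} \approx 2554.6$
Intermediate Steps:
$n{\left(f,o \right)} = -1$
$r{\left(P \right)} = - \frac{1}{9} + \frac{4}{P}$
$\left(r{\left(-13 \right)} + 2340\right) + 215 = \left(\frac{36 - -13}{9 \left(-13\right)} + 2340\right) + 215 = \left(\frac{1}{9} \left(- \frac{1}{13}\right) \left(36 + 13\right) + 2340\right) + 215 = \left(\frac{1}{9} \left(- \frac{1}{13}\right) 49 + 2340\right) + 215 = \left(- \frac{49}{117} + 2340\right) + 215 = \frac{273731}{117} + 215 = \frac{298886}{117}$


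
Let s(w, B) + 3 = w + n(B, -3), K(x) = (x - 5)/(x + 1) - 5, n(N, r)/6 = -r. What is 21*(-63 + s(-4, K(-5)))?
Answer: -1092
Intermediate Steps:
n(N, r) = -6*r (n(N, r) = 6*(-r) = -6*r)
K(x) = -5 + (-5 + x)/(1 + x) (K(x) = (-5 + x)/(1 + x) - 5 = -5 + (-5 + x)/(1 + x))
s(w, B) = 15 + w (s(w, B) = -3 + (w - 6*(-3)) = -3 + (w + 18) = -3 + (18 + w) = 15 + w)
21*(-63 + s(-4, K(-5))) = 21*(-63 + (15 - 4)) = 21*(-63 + 11) = 21*(-52) = -1092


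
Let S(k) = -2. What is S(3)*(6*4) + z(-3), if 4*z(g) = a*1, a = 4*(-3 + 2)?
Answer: -49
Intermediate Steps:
a = -4 (a = 4*(-1) = -4)
z(g) = -1 (z(g) = (-4*1)/4 = (1/4)*(-4) = -1)
S(3)*(6*4) + z(-3) = -12*4 - 1 = -2*24 - 1 = -48 - 1 = -49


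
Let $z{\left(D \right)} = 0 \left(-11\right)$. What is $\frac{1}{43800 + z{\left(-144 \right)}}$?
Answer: $\frac{1}{43800} \approx 2.2831 \cdot 10^{-5}$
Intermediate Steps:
$z{\left(D \right)} = 0$
$\frac{1}{43800 + z{\left(-144 \right)}} = \frac{1}{43800 + 0} = \frac{1}{43800}$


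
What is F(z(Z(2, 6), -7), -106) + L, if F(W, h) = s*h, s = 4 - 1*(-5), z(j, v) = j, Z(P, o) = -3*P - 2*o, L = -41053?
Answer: -42007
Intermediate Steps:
s = 9 (s = 4 + 5 = 9)
F(W, h) = 9*h
F(z(Z(2, 6), -7), -106) + L = 9*(-106) - 41053 = -954 - 41053 = -42007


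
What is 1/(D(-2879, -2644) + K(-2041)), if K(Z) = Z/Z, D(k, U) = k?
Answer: -1/2878 ≈ -0.00034746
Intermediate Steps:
K(Z) = 1
1/(D(-2879, -2644) + K(-2041)) = 1/(-2879 + 1) = 1/(-2878) = -1/2878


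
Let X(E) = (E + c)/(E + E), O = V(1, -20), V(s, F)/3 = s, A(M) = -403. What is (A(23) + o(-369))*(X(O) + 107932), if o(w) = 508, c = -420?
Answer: 22651125/2 ≈ 1.1326e+7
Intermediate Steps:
V(s, F) = 3*s
O = 3 (O = 3*1 = 3)
X(E) = (-420 + E)/(2*E) (X(E) = (E - 420)/(E + E) = (-420 + E)/((2*E)) = (-420 + E)*(1/(2*E)) = (-420 + E)/(2*E))
(A(23) + o(-369))*(X(O) + 107932) = (-403 + 508)*((½)*(-420 + 3)/3 + 107932) = 105*((½)*(⅓)*(-417) + 107932) = 105*(-139/2 + 107932) = 105*(215725/2) = 22651125/2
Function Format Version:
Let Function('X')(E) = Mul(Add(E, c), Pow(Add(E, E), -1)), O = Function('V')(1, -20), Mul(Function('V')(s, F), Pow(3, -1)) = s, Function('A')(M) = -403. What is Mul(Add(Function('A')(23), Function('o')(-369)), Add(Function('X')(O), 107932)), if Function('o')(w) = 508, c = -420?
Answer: Rational(22651125, 2) ≈ 1.1326e+7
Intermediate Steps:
Function('V')(s, F) = Mul(3, s)
O = 3 (O = Mul(3, 1) = 3)
Function('X')(E) = Mul(Rational(1, 2), Pow(E, -1), Add(-420, E)) (Function('X')(E) = Mul(Add(E, -420), Pow(Add(E, E), -1)) = Mul(Add(-420, E), Pow(Mul(2, E), -1)) = Mul(Add(-420, E), Mul(Rational(1, 2), Pow(E, -1))) = Mul(Rational(1, 2), Pow(E, -1), Add(-420, E)))
Mul(Add(Function('A')(23), Function('o')(-369)), Add(Function('X')(O), 107932)) = Mul(Add(-403, 508), Add(Mul(Rational(1, 2), Pow(3, -1), Add(-420, 3)), 107932)) = Mul(105, Add(Mul(Rational(1, 2), Rational(1, 3), -417), 107932)) = Mul(105, Add(Rational(-139, 2), 107932)) = Mul(105, Rational(215725, 2)) = Rational(22651125, 2)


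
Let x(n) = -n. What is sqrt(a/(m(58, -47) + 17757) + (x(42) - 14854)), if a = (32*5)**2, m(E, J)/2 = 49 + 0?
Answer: 4*I*sqrt(11871007451)/3571 ≈ 122.04*I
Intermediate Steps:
m(E, J) = 98 (m(E, J) = 2*(49 + 0) = 2*49 = 98)
a = 25600 (a = 160**2 = 25600)
sqrt(a/(m(58, -47) + 17757) + (x(42) - 14854)) = sqrt(25600/(98 + 17757) + (-1*42 - 14854)) = sqrt(25600/17855 + (-42 - 14854)) = sqrt(25600*(1/17855) - 14896) = sqrt(5120/3571 - 14896) = sqrt(-53188496/3571) = 4*I*sqrt(11871007451)/3571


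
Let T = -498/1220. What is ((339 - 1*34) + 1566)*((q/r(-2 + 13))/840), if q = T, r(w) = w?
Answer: -155293/1878800 ≈ -0.082655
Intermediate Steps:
T = -249/610 (T = -498*1/1220 = -249/610 ≈ -0.40820)
q = -249/610 ≈ -0.40820
((339 - 1*34) + 1566)*((q/r(-2 + 13))/840) = ((339 - 1*34) + 1566)*(-249/(610*(-2 + 13))/840) = ((339 - 34) + 1566)*(-249/610/11*(1/840)) = (305 + 1566)*(-249/610*1/11*(1/840)) = 1871*(-249/6710*1/840) = 1871*(-83/1878800) = -155293/1878800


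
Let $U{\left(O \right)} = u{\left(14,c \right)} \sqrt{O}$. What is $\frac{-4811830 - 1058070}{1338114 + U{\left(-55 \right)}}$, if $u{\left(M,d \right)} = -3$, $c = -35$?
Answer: $- \frac{2618198456200}{596849692497} - \frac{5869900 i \sqrt{55}}{596849692497} \approx -4.3867 - 7.2937 \cdot 10^{-5} i$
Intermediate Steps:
$U{\left(O \right)} = - 3 \sqrt{O}$
$\frac{-4811830 - 1058070}{1338114 + U{\left(-55 \right)}} = \frac{-4811830 - 1058070}{1338114 - 3 \sqrt{-55}} = - \frac{5869900}{1338114 - 3 i \sqrt{55}}$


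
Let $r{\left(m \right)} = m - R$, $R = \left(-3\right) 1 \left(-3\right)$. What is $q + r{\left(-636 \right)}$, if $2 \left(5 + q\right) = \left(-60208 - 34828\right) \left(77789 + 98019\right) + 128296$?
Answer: $-8353981046$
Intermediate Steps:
$R = 9$ ($R = \left(-3\right) \left(-3\right) = 9$)
$r{\left(m \right)} = -9 + m$ ($r{\left(m \right)} = m - 9 = -9 + m$)
$q = -8353980401$ ($q = -5 + \frac{\left(-60208 - 34828\right) \left(77789 + 98019\right) + 128296}{2} = -5 + \frac{\left(-95036\right) 175808 + 128296}{2} = -5 + \frac{-16708089088 + 128296}{2} = -5 + \frac{1}{2} \left(-16707960792\right) = -5 - 8353980396 = -8353980401$)
$q + r{\left(-636 \right)} = -8353980401 - 645 = -8353981046$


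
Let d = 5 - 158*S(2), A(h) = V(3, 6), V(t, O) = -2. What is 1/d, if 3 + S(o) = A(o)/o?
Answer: 1/637 ≈ 0.0015699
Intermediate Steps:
A(h) = -2
S(o) = -3 - 2/o
d = 637 (d = 5 - 158*(-3 - 2/2) = 5 - 158*(-3 - 2*1/2) = 5 - 158*(-3 - 1) = 5 - 158*(-4) = 5 + 632 = 637)
1/d = 1/637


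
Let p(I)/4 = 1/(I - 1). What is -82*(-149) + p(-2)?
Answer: 36650/3 ≈ 12217.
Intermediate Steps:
p(I) = 4/(-1 + I) (p(I) = 4/(I - 1) = 4/(-1 + I))
-82*(-149) + p(-2) = -82*(-149) + 4/(-1 - 2) = 12218 + 4/(-3) = 12218 + 4*(-1/3) = 12218 - 4/3 = 36650/3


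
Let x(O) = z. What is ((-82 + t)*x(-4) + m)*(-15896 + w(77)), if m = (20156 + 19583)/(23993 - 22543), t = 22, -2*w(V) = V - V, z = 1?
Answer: 375630428/725 ≈ 5.1811e+5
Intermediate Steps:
w(V) = 0 (w(V) = -(V - V)/2 = -½*0 = 0)
x(O) = 1
m = 39739/1450 ≈ 27.406
((-82 + t)*x(-4) + m)*(-15896 + w(77)) = ((-82 + 22)*1 + 39739/1450)*(-15896 + 0) = (-60*1 + 39739/1450)*(-15896) = (-60 + 39739/1450)*(-15896) = -47261/1450*(-15896) = 375630428/725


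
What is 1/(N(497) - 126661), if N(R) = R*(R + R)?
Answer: 1/367357 ≈ 2.7221e-6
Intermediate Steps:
N(R) = 2*R² (N(R) = R*(2*R) = 2*R²)
1/(N(497) - 126661) = 1/(2*497² - 126661) = 1/(2*247009 - 126661) = 1/(494018 - 126661) = 1/367357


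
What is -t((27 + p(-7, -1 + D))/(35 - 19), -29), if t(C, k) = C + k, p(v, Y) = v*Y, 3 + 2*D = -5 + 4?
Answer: 26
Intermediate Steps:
D = -2 (D = -3/2 + (-5 + 4)/2 = -3/2 + (1/2)*(-1) = -3/2 - 1/2 = -2)
p(v, Y) = Y*v
-t((27 + p(-7, -1 + D))/(35 - 19), -29) = -((27 + (-1 - 2)*(-7))/(35 - 19) - 29) = -((27 - 3*(-7))/16 - 29) = -((27 + 21)*(1/16) - 29) = -(48*(1/16) - 29) = -(3 - 29) = -1*(-26) = 26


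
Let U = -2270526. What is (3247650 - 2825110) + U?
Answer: -1847986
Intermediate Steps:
(3247650 - 2825110) + U = (3247650 - 2825110) - 2270526 = 422540 - 2270526 = -1847986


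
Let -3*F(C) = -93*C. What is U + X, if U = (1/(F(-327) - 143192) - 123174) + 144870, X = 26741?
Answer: 7426796772/153329 ≈ 48437.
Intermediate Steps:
F(C) = 31*C (F(C) = -(-31)*C = 31*C)
U = 3326625983/153329 (U = (1/(31*(-327) - 143192) - 123174) + 144870 = (1/(-10137 - 143192) - 123174) + 144870 = (1/(-153329) - 123174) + 144870 = (-1/153329 - 123174) + 144870 = -18886146247/153329 + 144870 = 3326625983/153329 ≈ 21696.)
U + X = 3326625983/153329 + 26741 = 7426796772/153329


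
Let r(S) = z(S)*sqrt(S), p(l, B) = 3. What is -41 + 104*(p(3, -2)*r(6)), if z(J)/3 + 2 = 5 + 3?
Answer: -41 + 5616*sqrt(6) ≈ 13715.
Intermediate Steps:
z(J) = 18 (z(J) = -6 + 3*(5 + 3) = -6 + 3*8 = -6 + 24 = 18)
r(S) = 18*sqrt(S)
-41 + 104*(p(3, -2)*r(6)) = -41 + 104*(3*(18*sqrt(6))) = -41 + 104*(54*sqrt(6)) = -41 + 5616*sqrt(6)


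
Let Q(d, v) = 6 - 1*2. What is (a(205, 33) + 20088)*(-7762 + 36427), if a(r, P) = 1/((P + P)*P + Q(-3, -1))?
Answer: 1256444767305/2182 ≈ 5.7582e+8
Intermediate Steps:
Q(d, v) = 4 (Q(d, v) = 6 - 2 = 4)
a(r, P) = 1/(4 + 2*P**2) (a(r, P) = 1/((P + P)*P + 4) = 1/((2*P)*P + 4) = 1/(2*P**2 + 4) = 1/(4 + 2*P**2))
(a(205, 33) + 20088)*(-7762 + 36427) = (1/(2*(2 + 33**2)) + 20088)*(-7762 + 36427) = (1/(2*(2 + 1089)) + 20088)*28665 = ((1/2)/1091 + 20088)*28665 = ((1/2)*(1/1091) + 20088)*28665 = (1/2182 + 20088)*28665 = (43832017/2182)*28665 = 1256444767305/2182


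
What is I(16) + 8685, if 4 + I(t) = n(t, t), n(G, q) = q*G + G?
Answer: 8953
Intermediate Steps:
n(G, q) = G + G*q (n(G, q) = G*q + G = G + G*q)
I(t) = -4 + t*(1 + t)
I(16) + 8685 = (-4 + 16*(1 + 16)) + 8685 = (-4 + 16*17) + 8685 = (-4 + 272) + 8685 = 268 + 8685 = 8953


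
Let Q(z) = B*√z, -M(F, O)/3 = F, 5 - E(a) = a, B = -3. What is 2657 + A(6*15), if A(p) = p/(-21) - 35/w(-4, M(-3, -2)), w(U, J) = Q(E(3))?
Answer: 18569/7 + 35*√2/6 ≈ 2661.0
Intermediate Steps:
E(a) = 5 - a
M(F, O) = -3*F
Q(z) = -3*√z
w(U, J) = -3*√2 (w(U, J) = -3*√(5 - 1*3) = -3*√(5 - 3) = -3*√2)
A(p) = -p/21 + 35*√2/6 (A(p) = p/(-21) - 35*(-√2/6) = p*(-1/21) - (-35)*√2/6 = -p/21 + 35*√2/6)
2657 + A(6*15) = 2657 + (-2*15/7 + 35*√2/6) = 2657 + (-1/21*90 + 35*√2/6) = 2657 + (-30/7 + 35*√2/6) = 18569/7 + 35*√2/6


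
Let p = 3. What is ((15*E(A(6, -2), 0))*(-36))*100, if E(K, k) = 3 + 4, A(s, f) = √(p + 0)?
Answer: -378000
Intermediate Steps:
A(s, f) = √3 (A(s, f) = √(3 + 0) = √3)
E(K, k) = 7
((15*E(A(6, -2), 0))*(-36))*100 = ((15*7)*(-36))*100 = (105*(-36))*100 = -3780*100 = -378000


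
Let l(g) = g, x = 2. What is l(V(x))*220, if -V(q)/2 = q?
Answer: -880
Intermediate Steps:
V(q) = -2*q
l(V(x))*220 = -2*2*220 = -4*220 = -880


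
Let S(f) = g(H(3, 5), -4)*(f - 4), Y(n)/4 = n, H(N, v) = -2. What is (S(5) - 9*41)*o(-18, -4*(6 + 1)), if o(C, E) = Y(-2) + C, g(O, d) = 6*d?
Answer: 10218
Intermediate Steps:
Y(n) = 4*n
o(C, E) = -8 + C (o(C, E) = 4*(-2) + C = -8 + C)
S(f) = 96 - 24*f (S(f) = (6*(-4))*(f - 4) = -24*(-4 + f) = 96 - 24*f)
(S(5) - 9*41)*o(-18, -4*(6 + 1)) = ((96 - 24*5) - 9*41)*(-8 - 18) = ((96 - 120) - 1*369)*(-26) = (-24 - 369)*(-26) = -393*(-26) = 10218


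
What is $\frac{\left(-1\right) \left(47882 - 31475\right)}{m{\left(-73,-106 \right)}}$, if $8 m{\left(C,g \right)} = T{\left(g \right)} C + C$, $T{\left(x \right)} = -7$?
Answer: $- \frac{21876}{73} \approx -299.67$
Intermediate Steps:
$m{\left(C,g \right)} = - \frac{3 C}{4}$ ($m{\left(C,g \right)} = \frac{- 7 C + C}{8} = \frac{\left(-6\right) C}{8} = - \frac{3 C}{4}$)
$\frac{\left(-1\right) \left(47882 - 31475\right)}{m{\left(-73,-106 \right)}} = \frac{\left(-1\right) \left(47882 - 31475\right)}{\left(- \frac{3}{4}\right) \left(-73\right)} = \frac{\left(-1\right) \left(47882 - 31475\right)}{\frac{219}{4}} = \left(-1\right) 16407 \cdot \frac{4}{219} = \left(-16407\right) \frac{4}{219} = - \frac{21876}{73}$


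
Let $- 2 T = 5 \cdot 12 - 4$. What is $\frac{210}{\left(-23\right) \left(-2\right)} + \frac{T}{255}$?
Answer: $\frac{26131}{5865} \approx 4.4554$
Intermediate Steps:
$T = -28$ ($T = - \frac{5 \cdot 12 - 4}{2} = - \frac{60 - 4}{2} = \left(- \frac{1}{2}\right) 56 = -28$)
$\frac{210}{\left(-23\right) \left(-2\right)} + \frac{T}{255} = \frac{210}{\left(-23\right) \left(-2\right)} - \frac{28}{255} = \frac{210}{46} - \frac{28}{255} = 210 \cdot \frac{1}{46} - \frac{28}{255} = \frac{105}{23} - \frac{28}{255} = \frac{26131}{5865}$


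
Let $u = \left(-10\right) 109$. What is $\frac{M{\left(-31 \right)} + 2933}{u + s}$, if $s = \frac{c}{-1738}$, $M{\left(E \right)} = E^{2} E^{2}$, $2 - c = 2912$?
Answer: $- \frac{805088526}{945755} \approx -851.27$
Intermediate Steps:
$c = -2910$ ($c = 2 - 2912 = -2910$)
$M{\left(E \right)} = E^{4}$
$u = -1090$
$s = \frac{1455}{869}$ ($s = - \frac{2910}{-1738} = \left(-2910\right) \left(- \frac{1}{1738}\right) = \frac{1455}{869} \approx 1.6743$)
$\frac{M{\left(-31 \right)} + 2933}{u + s} = \frac{\left(-31\right)^{4} + 2933}{-1090 + \frac{1455}{869}} = \frac{923521 + 2933}{- \frac{945755}{869}} = 926454 \left(- \frac{869}{945755}\right) = - \frac{805088526}{945755}$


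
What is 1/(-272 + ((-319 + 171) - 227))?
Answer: -1/647 ≈ -0.0015456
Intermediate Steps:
1/(-272 + ((-319 + 171) - 227)) = 1/(-272 + (-148 - 227)) = 1/(-272 - 375) = 1/(-647) = -1/647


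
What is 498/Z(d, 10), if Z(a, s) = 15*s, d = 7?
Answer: 83/25 ≈ 3.3200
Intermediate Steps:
498/Z(d, 10) = 498/((15*10)) = 498/150 = 498*(1/150) = 83/25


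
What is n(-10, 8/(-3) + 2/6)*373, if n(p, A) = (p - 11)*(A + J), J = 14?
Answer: -91385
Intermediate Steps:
n(p, A) = (-11 + p)*(14 + A) (n(p, A) = (p - 11)*(A + 14) = (-11 + p)*(14 + A))
n(-10, 8/(-3) + 2/6)*373 = (-154 - 11*(8/(-3) + 2/6) + 14*(-10) + (8/(-3) + 2/6)*(-10))*373 = (-154 - 11*(8*(-⅓) + 2*(⅙)) - 140 + (8*(-⅓) + 2*(⅙))*(-10))*373 = (-154 - 11*(-8/3 + ⅓) - 140 + (-8/3 + ⅓)*(-10))*373 = (-154 - 11*(-7/3) - 140 - 7/3*(-10))*373 = (-154 + 77/3 - 140 + 70/3)*373 = -245*373 = -91385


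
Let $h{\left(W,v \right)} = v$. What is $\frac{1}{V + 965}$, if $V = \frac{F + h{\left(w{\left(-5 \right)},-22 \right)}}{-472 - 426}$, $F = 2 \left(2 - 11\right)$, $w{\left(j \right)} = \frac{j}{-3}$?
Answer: $\frac{449}{433305} \approx 0.0010362$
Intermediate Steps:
$w{\left(j \right)} = - \frac{j}{3}$ ($w{\left(j \right)} = j \left(- \frac{1}{3}\right) = - \frac{j}{3}$)
$F = -18$ ($F = 2 \left(-9\right) = -18$)
$V = \frac{20}{449}$ ($V = \frac{-18 - 22}{-472 - 426} = - \frac{40}{-898} = \left(-40\right) \left(- \frac{1}{898}\right) = \frac{20}{449} \approx 0.044543$)
$\frac{1}{V + 965} = \frac{1}{\frac{20}{449} + 965} = \frac{1}{\frac{433305}{449}} = \frac{449}{433305}$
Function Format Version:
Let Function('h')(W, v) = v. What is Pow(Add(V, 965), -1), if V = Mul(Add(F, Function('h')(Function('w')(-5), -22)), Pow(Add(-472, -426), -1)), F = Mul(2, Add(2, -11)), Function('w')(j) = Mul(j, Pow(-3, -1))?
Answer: Rational(449, 433305) ≈ 0.0010362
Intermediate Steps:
Function('w')(j) = Mul(Rational(-1, 3), j) (Function('w')(j) = Mul(j, Rational(-1, 3)) = Mul(Rational(-1, 3), j))
F = -18 (F = Mul(2, -9) = -18)
V = Rational(20, 449) (V = Mul(Add(-18, -22), Pow(Add(-472, -426), -1)) = Mul(-40, Pow(-898, -1)) = Mul(-40, Rational(-1, 898)) = Rational(20, 449) ≈ 0.044543)
Pow(Add(V, 965), -1) = Pow(Add(Rational(20, 449), 965), -1) = Pow(Rational(433305, 449), -1) = Rational(449, 433305)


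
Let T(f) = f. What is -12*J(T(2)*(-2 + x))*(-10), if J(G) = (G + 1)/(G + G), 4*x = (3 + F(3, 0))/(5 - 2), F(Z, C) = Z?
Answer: 40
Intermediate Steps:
x = 1/2 (x = ((3 + 3)/(5 - 2))/4 = (6/3)/4 = (6*(1/3))/4 = (1/4)*2 = 1/2 ≈ 0.50000)
J(G) = (1 + G)/(2*G) (J(G) = (1 + G)/((2*G)) = (1 + G)*(1/(2*G)) = (1 + G)/(2*G))
-12*J(T(2)*(-2 + x))*(-10) = -6*(1 + 2*(-2 + 1/2))/(2*(-2 + 1/2))*(-10) = -6*(1 + 2*(-3/2))/(2*(-3/2))*(-10) = -6*(1 - 3)/(-3)*(-10) = -6*(-1)*(-2)/3*(-10) = -12*1/3*(-10) = -4*(-10) = 40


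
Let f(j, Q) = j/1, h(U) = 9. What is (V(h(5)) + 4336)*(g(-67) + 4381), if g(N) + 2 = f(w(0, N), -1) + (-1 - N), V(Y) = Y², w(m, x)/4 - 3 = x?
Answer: 18502813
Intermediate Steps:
w(m, x) = 12 + 4*x
f(j, Q) = j (f(j, Q) = j*1 = j)
g(N) = 9 + 3*N (g(N) = -2 + ((12 + 4*N) + (-1 - N)) = -2 + (11 + 3*N) = 9 + 3*N)
(V(h(5)) + 4336)*(g(-67) + 4381) = (9² + 4336)*((9 + 3*(-67)) + 4381) = (81 + 4336)*((9 - 201) + 4381) = 4417*(-192 + 4381) = 4417*4189 = 18502813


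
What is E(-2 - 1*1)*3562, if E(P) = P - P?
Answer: 0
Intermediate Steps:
E(P) = 0
E(-2 - 1*1)*3562 = 0*3562 = 0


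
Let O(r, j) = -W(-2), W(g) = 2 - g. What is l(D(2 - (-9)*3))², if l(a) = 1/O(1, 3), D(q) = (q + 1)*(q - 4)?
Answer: 1/16 ≈ 0.062500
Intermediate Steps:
D(q) = (1 + q)*(-4 + q)
O(r, j) = -4 (O(r, j) = -(2 - 1*(-2)) = -(2 + 2) = -1*4 = -4)
l(a) = -¼ (l(a) = 1/(-4) = -¼)
l(D(2 - (-9)*3))² = (-¼)² = 1/16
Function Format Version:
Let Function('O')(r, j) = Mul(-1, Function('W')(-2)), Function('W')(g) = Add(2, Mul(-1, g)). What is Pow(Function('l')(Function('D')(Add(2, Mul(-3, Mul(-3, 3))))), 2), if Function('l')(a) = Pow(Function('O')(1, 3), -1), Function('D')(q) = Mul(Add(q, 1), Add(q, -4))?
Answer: Rational(1, 16) ≈ 0.062500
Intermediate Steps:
Function('D')(q) = Mul(Add(1, q), Add(-4, q))
Function('O')(r, j) = -4 (Function('O')(r, j) = Mul(-1, Add(2, Mul(-1, -2))) = Mul(-1, Add(2, 2)) = Mul(-1, 4) = -4)
Function('l')(a) = Rational(-1, 4) (Function('l')(a) = Pow(-4, -1) = Rational(-1, 4))
Pow(Function('l')(Function('D')(Add(2, Mul(-3, Mul(-3, 3))))), 2) = Pow(Rational(-1, 4), 2) = Rational(1, 16)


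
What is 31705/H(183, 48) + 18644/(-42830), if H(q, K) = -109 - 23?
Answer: -680193079/2826780 ≈ -240.62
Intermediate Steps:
H(q, K) = -132
31705/H(183, 48) + 18644/(-42830) = 31705/(-132) + 18644/(-42830) = 31705*(-1/132) + 18644*(-1/42830) = -31705/132 - 9322/21415 = -680193079/2826780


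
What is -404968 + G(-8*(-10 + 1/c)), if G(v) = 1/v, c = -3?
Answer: -100432061/248 ≈ -4.0497e+5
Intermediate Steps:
-404968 + G(-8*(-10 + 1/c)) = -404968 + 1/(-8*(-10 + 1/(-3))) = -404968 + 1/(-8*(-10 - ⅓)) = -404968 + 1/(-8*(-31/3)) = -404968 + 1/(248/3) = -404968 + 3/248 = -100432061/248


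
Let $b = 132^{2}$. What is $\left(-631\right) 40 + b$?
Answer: $-7816$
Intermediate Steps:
$b = 17424$
$\left(-631\right) 40 + b = \left(-631\right) 40 + 17424 = -25240 + 17424 = -7816$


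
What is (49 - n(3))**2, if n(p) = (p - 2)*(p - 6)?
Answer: 2704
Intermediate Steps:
n(p) = (-6 + p)*(-2 + p) (n(p) = (-2 + p)*(-6 + p) = (-6 + p)*(-2 + p))
(49 - n(3))**2 = (49 - (12 + 3**2 - 8*3))**2 = (49 - (12 + 9 - 24))**2 = (49 - 1*(-3))**2 = (49 + 3)**2 = 52**2 = 2704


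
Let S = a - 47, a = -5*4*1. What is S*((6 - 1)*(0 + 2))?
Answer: -670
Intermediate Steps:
a = -20 (a = -20*1 = -20)
S = -67 (S = -20 - 47 = -67)
S*((6 - 1)*(0 + 2)) = -67*(6 - 1)*(0 + 2) = -335*2 = -67*10 = -670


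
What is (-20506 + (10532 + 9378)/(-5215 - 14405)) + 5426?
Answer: -29588951/1962 ≈ -15081.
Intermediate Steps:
(-20506 + (10532 + 9378)/(-5215 - 14405)) + 5426 = (-20506 + 19910/(-19620)) + 5426 = (-20506 + 19910*(-1/19620)) + 5426 = (-20506 - 1991/1962) + 5426 = -40234763/1962 + 5426 = -29588951/1962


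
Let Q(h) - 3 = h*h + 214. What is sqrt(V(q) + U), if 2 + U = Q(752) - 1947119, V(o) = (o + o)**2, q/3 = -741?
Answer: 2*sqrt(4596379) ≈ 4287.8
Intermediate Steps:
Q(h) = 217 + h**2 (Q(h) = 3 + (h*h + 214) = 3 + (h**2 + 214) = 3 + (214 + h**2) = 217 + h**2)
q = -2223 (q = 3*(-741) = -2223)
V(o) = 4*o**2 (V(o) = (2*o)**2 = 4*o**2)
U = -1381400 (U = -2 + ((217 + 752**2) - 1947119) = -2 + ((217 + 565504) - 1947119) = -2 + (565721 - 1947119) = -2 - 1381398 = -1381400)
sqrt(V(q) + U) = sqrt(4*(-2223)**2 - 1381400) = sqrt(4*4941729 - 1381400) = sqrt(19766916 - 1381400) = sqrt(18385516) = 2*sqrt(4596379)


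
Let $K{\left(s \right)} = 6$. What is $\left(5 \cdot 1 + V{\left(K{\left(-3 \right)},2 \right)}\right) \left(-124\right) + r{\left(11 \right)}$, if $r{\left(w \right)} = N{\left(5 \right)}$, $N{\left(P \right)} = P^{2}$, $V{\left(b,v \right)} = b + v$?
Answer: $-1587$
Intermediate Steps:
$r{\left(w \right)} = 25$ ($r{\left(w \right)} = 5^{2} = 25$)
$\left(5 \cdot 1 + V{\left(K{\left(-3 \right)},2 \right)}\right) \left(-124\right) + r{\left(11 \right)} = \left(5 \cdot 1 + \left(6 + 2\right)\right) \left(-124\right) + 25 = \left(5 + 8\right) \left(-124\right) + 25 = 13 \left(-124\right) + 25 = -1612 + 25 = -1587$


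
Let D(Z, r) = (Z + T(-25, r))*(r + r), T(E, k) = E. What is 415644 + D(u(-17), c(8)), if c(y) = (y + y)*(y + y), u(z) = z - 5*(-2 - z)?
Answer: 355740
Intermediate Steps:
u(z) = 10 + 6*z (u(z) = z + (10 + 5*z) = 10 + 6*z)
c(y) = 4*y**2 (c(y) = (2*y)*(2*y) = 4*y**2)
D(Z, r) = 2*r*(-25 + Z) (D(Z, r) = (Z - 25)*(r + r) = (-25 + Z)*(2*r) = 2*r*(-25 + Z))
415644 + D(u(-17), c(8)) = 415644 + 2*(4*8**2)*(-25 + (10 + 6*(-17))) = 415644 + 2*(4*64)*(-25 + (10 - 102)) = 415644 + 2*256*(-25 - 92) = 415644 + 2*256*(-117) = 415644 - 59904 = 355740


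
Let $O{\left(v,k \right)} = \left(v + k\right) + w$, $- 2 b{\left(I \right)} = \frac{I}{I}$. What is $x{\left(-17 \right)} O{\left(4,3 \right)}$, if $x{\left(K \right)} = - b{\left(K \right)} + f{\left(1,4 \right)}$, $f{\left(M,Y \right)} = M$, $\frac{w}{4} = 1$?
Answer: $\frac{33}{2} \approx 16.5$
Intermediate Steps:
$w = 4$ ($w = 4 \cdot 1 = 4$)
$b{\left(I \right)} = - \frac{1}{2}$ ($b{\left(I \right)} = - \frac{I \frac{1}{I}}{2} = \left(- \frac{1}{2}\right) 1 = - \frac{1}{2}$)
$O{\left(v,k \right)} = 4 + k + v$ ($O{\left(v,k \right)} = \left(v + k\right) + 4 = \left(k + v\right) + 4 = 4 + k + v$)
$x{\left(K \right)} = \frac{3}{2}$ ($x{\left(K \right)} = \left(-1\right) \left(- \frac{1}{2}\right) + 1 = \frac{1}{2} + 1 = \frac{3}{2}$)
$x{\left(-17 \right)} O{\left(4,3 \right)} = \frac{3 \left(4 + 3 + 4\right)}{2} = \frac{3}{2} \cdot 11 = \frac{33}{2}$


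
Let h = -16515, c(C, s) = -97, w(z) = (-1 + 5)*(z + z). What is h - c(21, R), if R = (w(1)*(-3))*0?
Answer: -16418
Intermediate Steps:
w(z) = 8*z (w(z) = 4*(2*z) = 8*z)
R = 0 (R = ((8*1)*(-3))*0 = (8*(-3))*0 = -24*0 = 0)
h - c(21, R) = -16515 - 1*(-97) = -16515 + 97 = -16418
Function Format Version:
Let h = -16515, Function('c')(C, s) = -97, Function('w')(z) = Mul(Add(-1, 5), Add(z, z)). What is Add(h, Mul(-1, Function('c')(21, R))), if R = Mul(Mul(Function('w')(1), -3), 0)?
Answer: -16418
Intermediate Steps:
Function('w')(z) = Mul(8, z) (Function('w')(z) = Mul(4, Mul(2, z)) = Mul(8, z))
R = 0 (R = Mul(Mul(Mul(8, 1), -3), 0) = Mul(Mul(8, -3), 0) = Mul(-24, 0) = 0)
Add(h, Mul(-1, Function('c')(21, R))) = Add(-16515, Mul(-1, -97)) = Add(-16515, 97) = -16418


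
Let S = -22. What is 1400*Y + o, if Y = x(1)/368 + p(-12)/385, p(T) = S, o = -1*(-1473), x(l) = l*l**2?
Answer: 64253/46 ≈ 1396.8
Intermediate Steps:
x(l) = l**3
o = 1473
p(T) = -22
Y = -701/12880 (Y = 1**3/368 - 22/385 = 1*(1/368) - 22*1/385 = 1/368 - 2/35 = -701/12880 ≈ -0.054425)
1400*Y + o = 1400*(-701/12880) + 1473 = -3505/46 + 1473 = 64253/46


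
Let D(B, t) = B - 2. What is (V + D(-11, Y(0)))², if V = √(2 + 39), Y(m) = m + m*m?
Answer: (13 - √41)² ≈ 43.519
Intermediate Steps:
Y(m) = m + m²
D(B, t) = -2 + B
V = √41 ≈ 6.4031
(V + D(-11, Y(0)))² = (√41 + (-2 - 11))² = (√41 - 13)² = (-13 + √41)²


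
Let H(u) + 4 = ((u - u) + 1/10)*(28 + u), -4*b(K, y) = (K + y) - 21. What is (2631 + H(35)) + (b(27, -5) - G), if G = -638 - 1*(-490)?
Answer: 55621/20 ≈ 2781.1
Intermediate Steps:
G = -148 (G = -638 + 490 = -148)
b(K, y) = 21/4 - K/4 - y/4 (b(K, y) = -((K + y) - 21)/4 = -(-21 + K + y)/4 = 21/4 - K/4 - y/4)
H(u) = -6/5 + u/10 (H(u) = -4 + ((u - u) + 1/10)*(28 + u) = -4 + (0 + 1/10)*(28 + u) = -4 + (28 + u)/10 = -4 + (14/5 + u/10) = -6/5 + u/10)
(2631 + H(35)) + (b(27, -5) - G) = (2631 + (-6/5 + (1/10)*35)) + ((21/4 - 1/4*27 - 1/4*(-5)) - 1*(-148)) = (2631 + (-6/5 + 7/2)) + ((21/4 - 27/4 + 5/4) + 148) = (2631 + 23/10) + (-1/4 + 148) = 26333/10 + 591/4 = 55621/20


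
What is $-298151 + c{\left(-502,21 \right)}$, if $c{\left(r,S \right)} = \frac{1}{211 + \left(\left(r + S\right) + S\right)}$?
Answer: $- \frac{74239600}{249} \approx -2.9815 \cdot 10^{5}$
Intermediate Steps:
$c{\left(r,S \right)} = \frac{1}{211 + r + 2 S}$ ($c{\left(r,S \right)} = \frac{1}{211 + \left(\left(S + r\right) + S\right)} = \frac{1}{211 + \left(r + 2 S\right)} = \frac{1}{211 + r + 2 S}$)
$-298151 + c{\left(-502,21 \right)} = -298151 + \frac{1}{211 - 502 + 2 \cdot 21} = -298151 + \frac{1}{211 - 502 + 42} = -298151 + \frac{1}{-249} = -298151 - \frac{1}{249} = - \frac{74239600}{249}$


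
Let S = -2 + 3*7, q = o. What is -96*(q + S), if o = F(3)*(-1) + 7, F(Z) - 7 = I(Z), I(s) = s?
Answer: -1536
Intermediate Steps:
F(Z) = 7 + Z
o = -3 (o = (7 + 3)*(-1) + 7 = 10*(-1) + 7 = -10 + 7 = -3)
q = -3
S = 19 (S = -2 + 21 = 19)
-96*(q + S) = -96*(-3 + 19) = -96*16 = -1536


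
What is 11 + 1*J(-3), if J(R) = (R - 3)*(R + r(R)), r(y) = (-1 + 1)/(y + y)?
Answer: 29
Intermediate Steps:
r(y) = 0 (r(y) = 0/((2*y)) = 0*(1/(2*y)) = 0)
J(R) = R*(-3 + R) (J(R) = (R - 3)*(R + 0) = (-3 + R)*R = R*(-3 + R))
11 + 1*J(-3) = 11 + 1*(-3*(-3 - 3)) = 11 + 1*(-3*(-6)) = 11 + 1*18 = 11 + 18 = 29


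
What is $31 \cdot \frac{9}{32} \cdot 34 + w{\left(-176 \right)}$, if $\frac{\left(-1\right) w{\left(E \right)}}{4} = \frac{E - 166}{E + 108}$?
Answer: $\frac{75159}{272} \approx 276.32$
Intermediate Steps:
$w{\left(E \right)} = - \frac{4 \left(-166 + E\right)}{108 + E}$ ($w{\left(E \right)} = - 4 \frac{E - 166}{E + 108} = - 4 \frac{-166 + E}{108 + E} = - \frac{4 \left(-166 + E\right)}{108 + E}$)
$31 \cdot \frac{9}{32} \cdot 34 + w{\left(-176 \right)} = 31 \cdot \frac{9}{32} \cdot 34 + \frac{4 \left(166 - -176\right)}{108 - 176} = 31 \cdot 9 \cdot \frac{1}{32} \cdot 34 + \frac{4 \left(166 + 176\right)}{-68} = 31 \cdot \frac{9}{32} \cdot 34 + 4 \left(- \frac{1}{68}\right) 342 = \frac{279}{32} \cdot 34 - \frac{342}{17} = \frac{4743}{16} - \frac{342}{17} = \frac{75159}{272}$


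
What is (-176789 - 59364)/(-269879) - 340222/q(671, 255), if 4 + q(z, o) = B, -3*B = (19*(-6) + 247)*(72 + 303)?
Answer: 95745761375/4487817891 ≈ 21.335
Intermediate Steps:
B = -16625 (B = -(19*(-6) + 247)*(72 + 303)/3 = -(-114 + 247)*375/3 = -133*375/3 = -1/3*49875 = -16625)
q(z, o) = -16629 (q(z, o) = -4 - 16625 = -16629)
(-176789 - 59364)/(-269879) - 340222/q(671, 255) = (-176789 - 59364)/(-269879) - 340222/(-16629) = -236153*(-1/269879) - 340222*(-1/16629) = 236153/269879 + 340222/16629 = 95745761375/4487817891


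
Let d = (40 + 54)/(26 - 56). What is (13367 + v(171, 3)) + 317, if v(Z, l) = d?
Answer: 205213/15 ≈ 13681.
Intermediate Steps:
d = -47/15 (d = 94/(-30) = 94*(-1/30) = -47/15 ≈ -3.1333)
v(Z, l) = -47/15
(13367 + v(171, 3)) + 317 = (13367 - 47/15) + 317 = 200458/15 + 317 = 205213/15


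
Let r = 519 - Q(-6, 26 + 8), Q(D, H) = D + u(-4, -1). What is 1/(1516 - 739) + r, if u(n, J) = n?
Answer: 411034/777 ≈ 529.00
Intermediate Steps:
Q(D, H) = -4 + D (Q(D, H) = D - 4 = -4 + D)
r = 529 (r = 519 - (-4 - 6) = 519 - 1*(-10) = 519 + 10 = 529)
1/(1516 - 739) + r = 1/(1516 - 739) + 529 = 1/777 + 529 = 411034/777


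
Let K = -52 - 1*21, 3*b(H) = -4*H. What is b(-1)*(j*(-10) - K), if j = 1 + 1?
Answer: 212/3 ≈ 70.667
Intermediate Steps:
j = 2
b(H) = -4*H/3 (b(H) = (-4*H)/3 = -4*H/3)
K = -73 (K = -52 - 21 = -73)
b(-1)*(j*(-10) - K) = (-4/3*(-1))*(2*(-10) - 1*(-73)) = 4*(-20 + 73)/3 = (4/3)*53 = 212/3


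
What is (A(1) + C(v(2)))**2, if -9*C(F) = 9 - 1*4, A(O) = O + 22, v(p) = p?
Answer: 40804/81 ≈ 503.75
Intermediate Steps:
A(O) = 22 + O
C(F) = -5/9 (C(F) = -(9 - 1*4)/9 = -(9 - 4)/9 = -1/9*5 = -5/9)
(A(1) + C(v(2)))**2 = ((22 + 1) - 5/9)**2 = (23 - 5/9)**2 = (202/9)**2 = 40804/81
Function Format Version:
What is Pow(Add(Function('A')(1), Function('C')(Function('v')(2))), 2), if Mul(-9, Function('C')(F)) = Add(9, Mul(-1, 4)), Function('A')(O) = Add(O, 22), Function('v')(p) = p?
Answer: Rational(40804, 81) ≈ 503.75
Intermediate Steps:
Function('A')(O) = Add(22, O)
Function('C')(F) = Rational(-5, 9) (Function('C')(F) = Mul(Rational(-1, 9), Add(9, Mul(-1, 4))) = Mul(Rational(-1, 9), Add(9, -4)) = Mul(Rational(-1, 9), 5) = Rational(-5, 9))
Pow(Add(Function('A')(1), Function('C')(Function('v')(2))), 2) = Pow(Add(Add(22, 1), Rational(-5, 9)), 2) = Pow(Add(23, Rational(-5, 9)), 2) = Pow(Rational(202, 9), 2) = Rational(40804, 81)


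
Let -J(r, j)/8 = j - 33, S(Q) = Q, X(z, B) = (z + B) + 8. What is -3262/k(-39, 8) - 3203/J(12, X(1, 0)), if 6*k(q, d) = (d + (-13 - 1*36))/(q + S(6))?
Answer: -124139515/7872 ≈ -15770.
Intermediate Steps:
X(z, B) = 8 + B + z (X(z, B) = (B + z) + 8 = 8 + B + z)
J(r, j) = 264 - 8*j (J(r, j) = -8*(j - 33) = -8*(-33 + j) = 264 - 8*j)
k(q, d) = (-49 + d)/(6*(6 + q)) (k(q, d) = ((d + (-13 - 1*36))/(q + 6))/6 = ((d + (-13 - 36))/(6 + q))/6 = ((d - 49)/(6 + q))/6 = ((-49 + d)/(6 + q))/6 = (-49 + d)/(6*(6 + q)))
-3262/k(-39, 8) - 3203/J(12, X(1, 0)) = -3262*6*(6 - 39)/(-49 + 8) - 3203/(264 - 8*(8 + 0 + 1)) = -3262/((⅙)*(-41)/(-33)) - 3203/(264 - 8*9) = -3262/((⅙)*(-1/33)*(-41)) - 3203/(264 - 72) = -3262/41/198 - 3203/192 = -3262*198/41 - 3203*1/192 = -645876/41 - 3203/192 = -124139515/7872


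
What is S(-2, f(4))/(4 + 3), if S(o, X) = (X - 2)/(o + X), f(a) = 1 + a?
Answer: ⅐ ≈ 0.14286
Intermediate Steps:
S(o, X) = (-2 + X)/(X + o)
S(-2, f(4))/(4 + 3) = ((-2 + (1 + 4))/((1 + 4) - 2))/(4 + 3) = ((-2 + 5)/(5 - 2))/7 = (3/3)*(⅐) = ((⅓)*3)*(⅐) = 1*(⅐) = ⅐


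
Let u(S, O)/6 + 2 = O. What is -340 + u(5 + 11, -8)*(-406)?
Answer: 24020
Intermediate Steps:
u(S, O) = -12 + 6*O
-340 + u(5 + 11, -8)*(-406) = -340 + (-12 + 6*(-8))*(-406) = -340 + (-12 - 48)*(-406) = -340 - 60*(-406) = -340 + 24360 = 24020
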